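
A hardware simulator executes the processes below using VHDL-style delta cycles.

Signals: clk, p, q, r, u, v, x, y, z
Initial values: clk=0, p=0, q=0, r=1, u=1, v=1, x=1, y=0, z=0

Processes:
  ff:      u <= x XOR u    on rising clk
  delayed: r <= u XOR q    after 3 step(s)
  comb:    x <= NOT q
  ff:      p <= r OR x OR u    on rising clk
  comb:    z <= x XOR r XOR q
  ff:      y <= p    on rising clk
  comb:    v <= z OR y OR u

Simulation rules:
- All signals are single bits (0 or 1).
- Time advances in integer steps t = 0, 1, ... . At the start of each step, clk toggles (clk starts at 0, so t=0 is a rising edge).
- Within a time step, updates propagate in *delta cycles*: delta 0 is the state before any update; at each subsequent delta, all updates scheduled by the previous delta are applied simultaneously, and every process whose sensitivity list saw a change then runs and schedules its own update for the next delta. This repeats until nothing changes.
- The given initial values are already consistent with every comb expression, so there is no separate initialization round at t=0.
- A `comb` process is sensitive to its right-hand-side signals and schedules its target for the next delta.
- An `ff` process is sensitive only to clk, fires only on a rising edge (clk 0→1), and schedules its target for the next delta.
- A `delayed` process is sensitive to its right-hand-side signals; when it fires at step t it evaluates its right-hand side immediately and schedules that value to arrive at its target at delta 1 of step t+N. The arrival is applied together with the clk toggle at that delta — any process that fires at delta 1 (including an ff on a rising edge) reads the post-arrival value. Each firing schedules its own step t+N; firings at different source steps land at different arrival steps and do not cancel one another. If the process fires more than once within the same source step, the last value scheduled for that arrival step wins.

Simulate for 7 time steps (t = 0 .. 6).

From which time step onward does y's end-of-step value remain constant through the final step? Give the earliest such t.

[bits: v,q,y,r,z,p,clk,u,x]
t=0: Δ0=100100011 Δ1=100100111 Δ2=100101101 Δ3=000101101 | 3Δ
t=1: Δ0=000101101 Δ1=000101001 | 1Δ
t=2: Δ0=000101001 Δ1=000101101 Δ2=001101111 Δ3=101101111 | 3Δ
t=3: Δ0=101101111 Δ1=101001011 Δ2=101011011 | 2Δ
t=4: Δ0=101011011 Δ1=101011111 Δ2=101011101 | 2Δ
t=5: Δ0=101011101 Δ1=101111001 Δ2=101101001 | 2Δ
t=6: Δ0=101101001 Δ1=101101101 Δ2=101101111 | 2Δ

2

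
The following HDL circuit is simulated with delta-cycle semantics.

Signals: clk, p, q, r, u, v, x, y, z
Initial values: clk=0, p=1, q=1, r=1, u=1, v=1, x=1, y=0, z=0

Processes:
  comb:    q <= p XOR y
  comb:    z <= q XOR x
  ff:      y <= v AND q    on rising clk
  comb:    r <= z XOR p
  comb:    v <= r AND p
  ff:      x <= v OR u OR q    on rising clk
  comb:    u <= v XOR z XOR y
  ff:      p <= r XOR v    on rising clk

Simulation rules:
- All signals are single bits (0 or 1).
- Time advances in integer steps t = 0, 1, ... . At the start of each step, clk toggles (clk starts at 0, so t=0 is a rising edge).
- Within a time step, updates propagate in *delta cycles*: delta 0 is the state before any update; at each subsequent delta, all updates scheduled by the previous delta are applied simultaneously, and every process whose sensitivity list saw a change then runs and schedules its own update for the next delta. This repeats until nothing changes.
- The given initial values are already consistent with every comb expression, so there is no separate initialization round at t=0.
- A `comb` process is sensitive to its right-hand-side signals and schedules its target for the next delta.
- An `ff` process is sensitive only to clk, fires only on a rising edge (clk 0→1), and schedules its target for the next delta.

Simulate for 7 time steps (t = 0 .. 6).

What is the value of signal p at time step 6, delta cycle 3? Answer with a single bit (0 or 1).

t=0 Δ0: z=0 y=0 clk=0 r=1 q=1 u=1 v=1 x=1 p=1
  Δ1: clk:0→1
  Δ2: y:0→1, p:1→0
  Δ3: r:1→0, u:1→0, v:1→0
  Δ4: u:0→1
  (4Δ to stable)
t=1 Δ0: z=0 y=1 clk=1 r=0 q=1 u=1 v=0 x=1 p=0
  Δ1: clk:1→0
  (1Δ to stable)
t=2 Δ0: z=0 y=1 clk=0 r=0 q=1 u=1 v=0 x=1 p=0
  Δ1: clk:0→1
  Δ2: y:1→0
  Δ3: q:1→0, u:1→0
  Δ4: z:0→1
  Δ5: r:0→1, u:0→1
  (5Δ to stable)
t=3 Δ0: z=1 y=0 clk=1 r=1 q=0 u=1 v=0 x=1 p=0
  Δ1: clk:1→0
  (1Δ to stable)
t=4 Δ0: z=1 y=0 clk=0 r=1 q=0 u=1 v=0 x=1 p=0
  Δ1: clk:0→1
  Δ2: p:0→1
  Δ3: r:1→0, q:0→1, v:0→1
  Δ4: z:1→0, u:1→0, v:1→0
  Δ5: r:0→1
  Δ6: v:0→1
  Δ7: u:0→1
  (7Δ to stable)
t=5 Δ0: z=0 y=0 clk=1 r=1 q=1 u=1 v=1 x=1 p=1
  Δ1: clk:1→0
  (1Δ to stable)
t=6 Δ0: z=0 y=0 clk=0 r=1 q=1 u=1 v=1 x=1 p=1
  Δ1: clk:0→1
  Δ2: y:0→1, p:1→0
  Δ3: r:1→0, u:1→0, v:1→0
  Δ4: u:0→1
  (4Δ to stable)

0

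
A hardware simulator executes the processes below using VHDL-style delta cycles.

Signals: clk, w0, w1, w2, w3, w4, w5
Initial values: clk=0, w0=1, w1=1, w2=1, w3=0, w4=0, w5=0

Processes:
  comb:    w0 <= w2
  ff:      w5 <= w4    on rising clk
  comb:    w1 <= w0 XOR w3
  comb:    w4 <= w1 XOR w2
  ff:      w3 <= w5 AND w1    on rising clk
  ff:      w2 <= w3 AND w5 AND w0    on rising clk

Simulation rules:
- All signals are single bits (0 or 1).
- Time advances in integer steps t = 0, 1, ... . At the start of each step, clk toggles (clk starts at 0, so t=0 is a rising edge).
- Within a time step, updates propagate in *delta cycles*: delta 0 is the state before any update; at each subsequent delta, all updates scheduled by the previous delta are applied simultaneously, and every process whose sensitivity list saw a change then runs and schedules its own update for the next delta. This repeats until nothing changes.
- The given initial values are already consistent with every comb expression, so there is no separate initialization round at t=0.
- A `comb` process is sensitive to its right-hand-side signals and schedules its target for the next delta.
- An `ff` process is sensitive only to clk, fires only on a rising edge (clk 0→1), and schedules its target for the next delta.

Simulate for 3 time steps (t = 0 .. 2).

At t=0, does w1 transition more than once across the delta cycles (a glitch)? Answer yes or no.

[bits: w1,w5,clk,w0,w3,w4,w2]
t=0: Δ0=1001001 Δ1=1011001 Δ2=1011000 Δ3=1010010 Δ4=0010010 Δ5=0010000 | 5Δ
t=1: Δ0=0010000 Δ1=0000000 | 1Δ
t=2: Δ0=0000000 Δ1=0010000 | 1Δ

no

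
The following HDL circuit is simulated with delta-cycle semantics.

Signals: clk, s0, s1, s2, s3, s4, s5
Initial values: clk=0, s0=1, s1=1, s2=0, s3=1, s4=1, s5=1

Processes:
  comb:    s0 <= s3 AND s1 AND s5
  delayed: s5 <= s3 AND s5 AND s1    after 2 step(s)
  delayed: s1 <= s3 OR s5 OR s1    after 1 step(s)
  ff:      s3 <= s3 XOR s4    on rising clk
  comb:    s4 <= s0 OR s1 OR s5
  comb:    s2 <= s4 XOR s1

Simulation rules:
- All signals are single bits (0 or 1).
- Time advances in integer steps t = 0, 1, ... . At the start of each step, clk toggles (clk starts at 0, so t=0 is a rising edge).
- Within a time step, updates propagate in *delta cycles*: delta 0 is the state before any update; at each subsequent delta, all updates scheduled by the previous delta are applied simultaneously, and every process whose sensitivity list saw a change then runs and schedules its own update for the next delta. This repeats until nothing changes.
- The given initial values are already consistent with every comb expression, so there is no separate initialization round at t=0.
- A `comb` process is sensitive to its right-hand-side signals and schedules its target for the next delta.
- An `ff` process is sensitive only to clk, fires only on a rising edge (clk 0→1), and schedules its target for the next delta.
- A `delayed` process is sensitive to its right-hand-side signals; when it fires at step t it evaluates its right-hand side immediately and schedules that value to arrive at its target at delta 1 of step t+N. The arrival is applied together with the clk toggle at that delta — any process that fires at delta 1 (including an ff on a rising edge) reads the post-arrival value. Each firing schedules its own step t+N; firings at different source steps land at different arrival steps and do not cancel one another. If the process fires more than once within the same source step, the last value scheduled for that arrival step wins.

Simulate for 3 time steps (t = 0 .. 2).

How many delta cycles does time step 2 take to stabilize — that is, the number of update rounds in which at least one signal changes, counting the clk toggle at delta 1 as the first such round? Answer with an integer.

2

[bits: s1,s3,s2,clk,s5,s4,s0]
t=0: Δ0=1100111 Δ1=1101111 Δ2=1001111 Δ3=1001110 | 3Δ
t=1: Δ0=1001110 Δ1=1000110 | 1Δ
t=2: Δ0=1000110 Δ1=1001010 Δ2=1101010 | 2Δ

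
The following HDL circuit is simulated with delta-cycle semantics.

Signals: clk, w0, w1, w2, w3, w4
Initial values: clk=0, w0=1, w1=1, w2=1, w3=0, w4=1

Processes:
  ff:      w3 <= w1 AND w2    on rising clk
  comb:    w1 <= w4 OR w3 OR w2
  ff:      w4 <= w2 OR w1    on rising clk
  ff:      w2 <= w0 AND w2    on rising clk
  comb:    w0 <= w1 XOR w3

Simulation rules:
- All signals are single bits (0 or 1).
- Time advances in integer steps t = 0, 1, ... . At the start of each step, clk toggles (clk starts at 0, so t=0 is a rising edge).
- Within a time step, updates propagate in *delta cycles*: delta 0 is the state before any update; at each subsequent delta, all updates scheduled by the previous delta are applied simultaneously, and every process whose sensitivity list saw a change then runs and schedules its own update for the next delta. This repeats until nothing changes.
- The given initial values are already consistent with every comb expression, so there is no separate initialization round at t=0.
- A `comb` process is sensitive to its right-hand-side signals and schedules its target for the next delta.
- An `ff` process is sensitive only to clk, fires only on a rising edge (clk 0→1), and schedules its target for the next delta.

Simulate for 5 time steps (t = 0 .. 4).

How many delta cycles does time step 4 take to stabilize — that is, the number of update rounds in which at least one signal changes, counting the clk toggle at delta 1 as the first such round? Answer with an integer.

t=0 Δ0: clk=0 w0=1 w3=0 w1=1 w2=1 w4=1
  Δ1: clk:0→1
  Δ2: w3:0→1
  Δ3: w0:1→0
  (3Δ to stable)
t=1 Δ0: clk=1 w0=0 w3=1 w1=1 w2=1 w4=1
  Δ1: clk:1→0
  (1Δ to stable)
t=2 Δ0: clk=0 w0=0 w3=1 w1=1 w2=1 w4=1
  Δ1: clk:0→1
  Δ2: w2:1→0
  (2Δ to stable)
t=3 Δ0: clk=1 w0=0 w3=1 w1=1 w2=0 w4=1
  Δ1: clk:1→0
  (1Δ to stable)
t=4 Δ0: clk=0 w0=0 w3=1 w1=1 w2=0 w4=1
  Δ1: clk:0→1
  Δ2: w3:1→0
  Δ3: w0:0→1
  (3Δ to stable)

3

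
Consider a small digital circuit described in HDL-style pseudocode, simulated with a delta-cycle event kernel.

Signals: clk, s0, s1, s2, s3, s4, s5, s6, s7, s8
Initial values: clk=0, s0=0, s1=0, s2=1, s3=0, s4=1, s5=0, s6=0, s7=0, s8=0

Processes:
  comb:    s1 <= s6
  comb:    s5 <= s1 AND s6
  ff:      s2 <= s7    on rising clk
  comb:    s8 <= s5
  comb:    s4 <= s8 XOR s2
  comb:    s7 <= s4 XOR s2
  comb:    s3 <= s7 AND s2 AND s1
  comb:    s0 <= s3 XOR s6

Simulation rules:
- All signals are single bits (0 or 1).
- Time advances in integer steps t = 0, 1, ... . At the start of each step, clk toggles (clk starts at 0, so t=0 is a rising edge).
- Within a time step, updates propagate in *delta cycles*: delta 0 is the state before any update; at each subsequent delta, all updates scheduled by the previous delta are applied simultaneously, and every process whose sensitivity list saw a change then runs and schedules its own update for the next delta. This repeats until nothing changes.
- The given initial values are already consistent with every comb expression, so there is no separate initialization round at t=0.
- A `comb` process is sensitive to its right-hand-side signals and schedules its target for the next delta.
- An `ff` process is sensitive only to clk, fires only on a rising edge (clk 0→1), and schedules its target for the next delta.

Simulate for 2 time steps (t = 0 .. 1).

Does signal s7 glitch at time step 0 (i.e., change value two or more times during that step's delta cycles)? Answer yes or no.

t0.Δ0 s4=1 s8=0 s2=1 s3=0 s7=0 s5=0 clk=0 s0=0 s6=0 s1=0
t0.Δ1 s4=1 s8=0 s2=1 s3=0 s7=0 s5=0 clk=1 s0=0 s6=0 s1=0
t0.Δ2 s4=1 s8=0 s2=0 s3=0 s7=0 s5=0 clk=1 s0=0 s6=0 s1=0
t0.Δ3 s4=0 s8=0 s2=0 s3=0 s7=1 s5=0 clk=1 s0=0 s6=0 s1=0
t0.Δ4 s4=0 s8=0 s2=0 s3=0 s7=0 s5=0 clk=1 s0=0 s6=0 s1=0
t1.Δ0 s4=0 s8=0 s2=0 s3=0 s7=0 s5=0 clk=1 s0=0 s6=0 s1=0
t1.Δ1 s4=0 s8=0 s2=0 s3=0 s7=0 s5=0 clk=0 s0=0 s6=0 s1=0

yes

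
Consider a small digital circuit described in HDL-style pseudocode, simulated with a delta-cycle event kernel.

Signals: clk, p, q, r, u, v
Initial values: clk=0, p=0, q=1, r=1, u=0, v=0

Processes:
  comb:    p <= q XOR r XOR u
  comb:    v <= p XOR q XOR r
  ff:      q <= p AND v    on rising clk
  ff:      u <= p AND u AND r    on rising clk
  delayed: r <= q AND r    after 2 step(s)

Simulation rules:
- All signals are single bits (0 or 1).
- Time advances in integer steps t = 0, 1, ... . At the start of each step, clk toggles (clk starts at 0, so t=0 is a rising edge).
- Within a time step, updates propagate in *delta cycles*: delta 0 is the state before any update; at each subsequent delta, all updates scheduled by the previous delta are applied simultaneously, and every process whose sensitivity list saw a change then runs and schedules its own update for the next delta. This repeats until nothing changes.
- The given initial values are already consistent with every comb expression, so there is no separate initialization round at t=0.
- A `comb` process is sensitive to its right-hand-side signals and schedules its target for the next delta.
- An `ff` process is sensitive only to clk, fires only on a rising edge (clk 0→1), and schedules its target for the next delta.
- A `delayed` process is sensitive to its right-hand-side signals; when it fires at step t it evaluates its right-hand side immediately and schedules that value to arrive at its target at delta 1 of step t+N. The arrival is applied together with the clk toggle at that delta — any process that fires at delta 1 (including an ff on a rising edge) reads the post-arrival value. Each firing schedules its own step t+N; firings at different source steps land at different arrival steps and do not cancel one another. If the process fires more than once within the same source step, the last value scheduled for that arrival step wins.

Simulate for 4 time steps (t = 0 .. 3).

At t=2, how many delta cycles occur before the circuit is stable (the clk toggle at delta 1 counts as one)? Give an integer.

3

t=0 Δ0: p=0 u=0 clk=0 r=1 q=1 v=0
  Δ1: clk:0→1
  Δ2: q:1→0
  Δ3: p:0→1, v:0→1
  Δ4: v:1→0
  (4Δ to stable)
t=1 Δ0: p=1 u=0 clk=1 r=1 q=0 v=0
  Δ1: clk:1→0
  (1Δ to stable)
t=2 Δ0: p=1 u=0 clk=0 r=1 q=0 v=0
  Δ1: clk:0→1, r:1→0
  Δ2: p:1→0, v:0→1
  Δ3: v:1→0
  (3Δ to stable)
t=3 Δ0: p=0 u=0 clk=1 r=0 q=0 v=0
  Δ1: clk:1→0
  (1Δ to stable)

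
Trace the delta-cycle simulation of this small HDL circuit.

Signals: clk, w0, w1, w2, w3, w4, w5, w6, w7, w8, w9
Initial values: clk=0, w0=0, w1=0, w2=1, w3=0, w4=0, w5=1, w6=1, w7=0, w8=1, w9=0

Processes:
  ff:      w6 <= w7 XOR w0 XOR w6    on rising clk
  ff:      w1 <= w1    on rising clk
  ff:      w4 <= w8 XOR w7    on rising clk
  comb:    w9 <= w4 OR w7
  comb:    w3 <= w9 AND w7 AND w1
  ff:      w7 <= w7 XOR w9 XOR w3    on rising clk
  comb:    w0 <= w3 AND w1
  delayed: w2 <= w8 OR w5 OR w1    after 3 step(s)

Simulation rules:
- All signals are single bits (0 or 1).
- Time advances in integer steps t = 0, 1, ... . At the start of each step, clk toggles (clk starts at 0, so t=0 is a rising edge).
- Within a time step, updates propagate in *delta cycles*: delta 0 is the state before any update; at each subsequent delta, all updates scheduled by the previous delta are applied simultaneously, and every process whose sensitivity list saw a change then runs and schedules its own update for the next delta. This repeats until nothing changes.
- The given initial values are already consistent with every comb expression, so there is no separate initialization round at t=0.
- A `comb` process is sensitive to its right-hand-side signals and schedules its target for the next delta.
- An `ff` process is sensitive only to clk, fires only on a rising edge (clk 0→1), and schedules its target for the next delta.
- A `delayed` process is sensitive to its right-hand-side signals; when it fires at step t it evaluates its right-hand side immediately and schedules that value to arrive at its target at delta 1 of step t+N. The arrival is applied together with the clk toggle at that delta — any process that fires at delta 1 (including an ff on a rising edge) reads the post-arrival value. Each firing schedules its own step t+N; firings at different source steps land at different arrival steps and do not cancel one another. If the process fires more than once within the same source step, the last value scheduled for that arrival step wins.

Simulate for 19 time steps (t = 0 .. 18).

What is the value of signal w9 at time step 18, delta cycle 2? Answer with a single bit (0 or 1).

t=0 Δ0: clk=0 w7=0 w8=1 w2=1 w0=0 w4=0 w3=0 w9=0 w6=1 w5=1 w1=0
  Δ1: clk:0→1
  Δ2: w4:0→1
  Δ3: w9:0→1
  (3Δ to stable)
t=1 Δ0: clk=1 w7=0 w8=1 w2=1 w0=0 w4=1 w3=0 w9=1 w6=1 w5=1 w1=0
  Δ1: clk:1→0
  (1Δ to stable)
t=2 Δ0: clk=0 w7=0 w8=1 w2=1 w0=0 w4=1 w3=0 w9=1 w6=1 w5=1 w1=0
  Δ1: clk:0→1
  Δ2: w7:0→1
  (2Δ to stable)
t=3 Δ0: clk=1 w7=1 w8=1 w2=1 w0=0 w4=1 w3=0 w9=1 w6=1 w5=1 w1=0
  Δ1: clk:1→0
  (1Δ to stable)
t=4 Δ0: clk=0 w7=1 w8=1 w2=1 w0=0 w4=1 w3=0 w9=1 w6=1 w5=1 w1=0
  Δ1: clk:0→1
  Δ2: w7:1→0, w4:1→0, w6:1→0
  Δ3: w9:1→0
  (3Δ to stable)
t=5 Δ0: clk=1 w7=0 w8=1 w2=1 w0=0 w4=0 w3=0 w9=0 w6=0 w5=1 w1=0
  Δ1: clk:1→0
  (1Δ to stable)
t=6 Δ0: clk=0 w7=0 w8=1 w2=1 w0=0 w4=0 w3=0 w9=0 w6=0 w5=1 w1=0
  Δ1: clk:0→1
  Δ2: w4:0→1
  Δ3: w9:0→1
  (3Δ to stable)
t=7 Δ0: clk=1 w7=0 w8=1 w2=1 w0=0 w4=1 w3=0 w9=1 w6=0 w5=1 w1=0
  Δ1: clk:1→0
  (1Δ to stable)
t=8 Δ0: clk=0 w7=0 w8=1 w2=1 w0=0 w4=1 w3=0 w9=1 w6=0 w5=1 w1=0
  Δ1: clk:0→1
  Δ2: w7:0→1
  (2Δ to stable)
t=9 Δ0: clk=1 w7=1 w8=1 w2=1 w0=0 w4=1 w3=0 w9=1 w6=0 w5=1 w1=0
  Δ1: clk:1→0
  (1Δ to stable)
t=10 Δ0: clk=0 w7=1 w8=1 w2=1 w0=0 w4=1 w3=0 w9=1 w6=0 w5=1 w1=0
  Δ1: clk:0→1
  Δ2: w7:1→0, w4:1→0, w6:0→1
  Δ3: w9:1→0
  (3Δ to stable)
t=11 Δ0: clk=1 w7=0 w8=1 w2=1 w0=0 w4=0 w3=0 w9=0 w6=1 w5=1 w1=0
  Δ1: clk:1→0
  (1Δ to stable)
t=12 Δ0: clk=0 w7=0 w8=1 w2=1 w0=0 w4=0 w3=0 w9=0 w6=1 w5=1 w1=0
  Δ1: clk:0→1
  Δ2: w4:0→1
  Δ3: w9:0→1
  (3Δ to stable)
t=13 Δ0: clk=1 w7=0 w8=1 w2=1 w0=0 w4=1 w3=0 w9=1 w6=1 w5=1 w1=0
  Δ1: clk:1→0
  (1Δ to stable)
t=14 Δ0: clk=0 w7=0 w8=1 w2=1 w0=0 w4=1 w3=0 w9=1 w6=1 w5=1 w1=0
  Δ1: clk:0→1
  Δ2: w7:0→1
  (2Δ to stable)
t=15 Δ0: clk=1 w7=1 w8=1 w2=1 w0=0 w4=1 w3=0 w9=1 w6=1 w5=1 w1=0
  Δ1: clk:1→0
  (1Δ to stable)
t=16 Δ0: clk=0 w7=1 w8=1 w2=1 w0=0 w4=1 w3=0 w9=1 w6=1 w5=1 w1=0
  Δ1: clk:0→1
  Δ2: w7:1→0, w4:1→0, w6:1→0
  Δ3: w9:1→0
  (3Δ to stable)
t=17 Δ0: clk=1 w7=0 w8=1 w2=1 w0=0 w4=0 w3=0 w9=0 w6=0 w5=1 w1=0
  Δ1: clk:1→0
  (1Δ to stable)
t=18 Δ0: clk=0 w7=0 w8=1 w2=1 w0=0 w4=0 w3=0 w9=0 w6=0 w5=1 w1=0
  Δ1: clk:0→1
  Δ2: w4:0→1
  Δ3: w9:0→1
  (3Δ to stable)

0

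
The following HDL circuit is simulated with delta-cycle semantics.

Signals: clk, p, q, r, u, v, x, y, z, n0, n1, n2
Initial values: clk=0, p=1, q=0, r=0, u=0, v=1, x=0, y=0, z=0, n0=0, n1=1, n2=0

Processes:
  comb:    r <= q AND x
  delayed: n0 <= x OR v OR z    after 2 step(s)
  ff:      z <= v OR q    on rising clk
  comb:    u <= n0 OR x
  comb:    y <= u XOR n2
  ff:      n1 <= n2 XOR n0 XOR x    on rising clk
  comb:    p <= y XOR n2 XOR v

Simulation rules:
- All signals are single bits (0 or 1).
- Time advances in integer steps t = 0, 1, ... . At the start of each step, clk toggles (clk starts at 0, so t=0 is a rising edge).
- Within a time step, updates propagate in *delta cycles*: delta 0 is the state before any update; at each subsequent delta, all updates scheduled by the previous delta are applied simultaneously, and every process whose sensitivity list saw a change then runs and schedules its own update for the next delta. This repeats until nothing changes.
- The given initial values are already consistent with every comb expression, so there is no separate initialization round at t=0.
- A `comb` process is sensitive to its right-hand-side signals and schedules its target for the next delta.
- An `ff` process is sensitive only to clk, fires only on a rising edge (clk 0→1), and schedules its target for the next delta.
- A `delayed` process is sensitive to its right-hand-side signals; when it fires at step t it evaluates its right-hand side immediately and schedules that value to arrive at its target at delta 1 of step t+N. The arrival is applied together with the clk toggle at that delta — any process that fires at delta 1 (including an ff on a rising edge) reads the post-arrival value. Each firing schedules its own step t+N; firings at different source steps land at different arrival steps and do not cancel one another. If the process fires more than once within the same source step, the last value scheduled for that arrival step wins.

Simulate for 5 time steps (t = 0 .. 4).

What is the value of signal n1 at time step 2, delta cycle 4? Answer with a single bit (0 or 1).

1

t=0 Δ0: n2=0 x=0 q=0 clk=0 v=1 p=1 r=0 y=0 z=0 n0=0 n1=1 u=0
  Δ1: clk:0→1
  Δ2: z:0→1, n1:1→0
  (2Δ to stable)
t=1 Δ0: n2=0 x=0 q=0 clk=1 v=1 p=1 r=0 y=0 z=1 n0=0 n1=0 u=0
  Δ1: clk:1→0
  (1Δ to stable)
t=2 Δ0: n2=0 x=0 q=0 clk=0 v=1 p=1 r=0 y=0 z=1 n0=0 n1=0 u=0
  Δ1: clk:0→1, n0:0→1
  Δ2: n1:0→1, u:0→1
  Δ3: y:0→1
  Δ4: p:1→0
  (4Δ to stable)
t=3 Δ0: n2=0 x=0 q=0 clk=1 v=1 p=0 r=0 y=1 z=1 n0=1 n1=1 u=1
  Δ1: clk:1→0
  (1Δ to stable)
t=4 Δ0: n2=0 x=0 q=0 clk=0 v=1 p=0 r=0 y=1 z=1 n0=1 n1=1 u=1
  Δ1: clk:0→1
  (1Δ to stable)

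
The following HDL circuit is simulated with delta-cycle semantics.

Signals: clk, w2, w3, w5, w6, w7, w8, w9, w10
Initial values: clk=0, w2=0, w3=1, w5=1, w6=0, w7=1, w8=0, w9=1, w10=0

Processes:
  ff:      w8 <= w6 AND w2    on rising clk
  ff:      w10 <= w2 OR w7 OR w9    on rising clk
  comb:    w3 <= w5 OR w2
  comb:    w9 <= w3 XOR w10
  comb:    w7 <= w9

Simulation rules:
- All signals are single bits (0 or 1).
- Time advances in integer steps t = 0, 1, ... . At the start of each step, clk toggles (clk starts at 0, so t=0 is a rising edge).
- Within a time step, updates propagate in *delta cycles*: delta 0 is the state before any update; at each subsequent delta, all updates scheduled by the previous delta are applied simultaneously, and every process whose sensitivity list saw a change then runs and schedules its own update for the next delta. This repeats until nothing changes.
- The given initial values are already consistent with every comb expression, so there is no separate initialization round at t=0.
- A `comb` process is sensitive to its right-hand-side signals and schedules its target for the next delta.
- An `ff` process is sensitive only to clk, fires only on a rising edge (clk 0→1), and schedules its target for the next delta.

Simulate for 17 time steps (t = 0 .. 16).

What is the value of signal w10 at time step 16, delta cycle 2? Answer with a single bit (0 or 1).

1

[bits: w5,w7,w2,w8,w3,w9,w6,clk,w10]
t=0: Δ0=110011000 Δ1=110011010 Δ2=110011011 Δ3=110010011 Δ4=100010011 | 4Δ
t=1: Δ0=100010011 Δ1=100010001 | 1Δ
t=2: Δ0=100010001 Δ1=100010011 Δ2=100010010 Δ3=100011010 Δ4=110011010 | 4Δ
t=3: Δ0=110011010 Δ1=110011000 | 1Δ
t=4: Δ0=110011000 Δ1=110011010 Δ2=110011011 Δ3=110010011 Δ4=100010011 | 4Δ
t=5: Δ0=100010011 Δ1=100010001 | 1Δ
t=6: Δ0=100010001 Δ1=100010011 Δ2=100010010 Δ3=100011010 Δ4=110011010 | 4Δ
t=7: Δ0=110011010 Δ1=110011000 | 1Δ
t=8: Δ0=110011000 Δ1=110011010 Δ2=110011011 Δ3=110010011 Δ4=100010011 | 4Δ
t=9: Δ0=100010011 Δ1=100010001 | 1Δ
t=10: Δ0=100010001 Δ1=100010011 Δ2=100010010 Δ3=100011010 Δ4=110011010 | 4Δ
t=11: Δ0=110011010 Δ1=110011000 | 1Δ
t=12: Δ0=110011000 Δ1=110011010 Δ2=110011011 Δ3=110010011 Δ4=100010011 | 4Δ
t=13: Δ0=100010011 Δ1=100010001 | 1Δ
t=14: Δ0=100010001 Δ1=100010011 Δ2=100010010 Δ3=100011010 Δ4=110011010 | 4Δ
t=15: Δ0=110011010 Δ1=110011000 | 1Δ
t=16: Δ0=110011000 Δ1=110011010 Δ2=110011011 Δ3=110010011 Δ4=100010011 | 4Δ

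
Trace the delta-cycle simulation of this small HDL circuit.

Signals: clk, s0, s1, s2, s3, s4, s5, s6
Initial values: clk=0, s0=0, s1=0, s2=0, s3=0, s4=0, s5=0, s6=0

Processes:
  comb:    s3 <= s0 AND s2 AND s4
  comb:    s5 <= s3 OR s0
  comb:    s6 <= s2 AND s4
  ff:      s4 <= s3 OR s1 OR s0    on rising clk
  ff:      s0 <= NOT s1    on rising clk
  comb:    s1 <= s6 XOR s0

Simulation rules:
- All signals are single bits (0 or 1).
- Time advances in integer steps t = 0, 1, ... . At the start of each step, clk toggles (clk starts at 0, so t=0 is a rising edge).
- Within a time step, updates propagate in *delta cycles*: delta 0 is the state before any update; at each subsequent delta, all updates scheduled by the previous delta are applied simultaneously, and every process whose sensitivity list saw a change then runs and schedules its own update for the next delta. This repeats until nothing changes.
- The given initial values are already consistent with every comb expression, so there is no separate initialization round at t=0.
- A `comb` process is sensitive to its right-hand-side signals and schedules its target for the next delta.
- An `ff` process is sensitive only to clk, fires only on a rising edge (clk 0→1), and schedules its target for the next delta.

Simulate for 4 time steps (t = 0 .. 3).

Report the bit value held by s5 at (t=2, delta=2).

1

t0.Δ0 clk=0 s6=0 s5=0 s2=0 s4=0 s1=0 s0=0 s3=0
t0.Δ1 clk=1 s6=0 s5=0 s2=0 s4=0 s1=0 s0=0 s3=0
t0.Δ2 clk=1 s6=0 s5=0 s2=0 s4=0 s1=0 s0=1 s3=0
t0.Δ3 clk=1 s6=0 s5=1 s2=0 s4=0 s1=1 s0=1 s3=0
t1.Δ0 clk=1 s6=0 s5=1 s2=0 s4=0 s1=1 s0=1 s3=0
t1.Δ1 clk=0 s6=0 s5=1 s2=0 s4=0 s1=1 s0=1 s3=0
t2.Δ0 clk=0 s6=0 s5=1 s2=0 s4=0 s1=1 s0=1 s3=0
t2.Δ1 clk=1 s6=0 s5=1 s2=0 s4=0 s1=1 s0=1 s3=0
t2.Δ2 clk=1 s6=0 s5=1 s2=0 s4=1 s1=1 s0=0 s3=0
t2.Δ3 clk=1 s6=0 s5=0 s2=0 s4=1 s1=0 s0=0 s3=0
t3.Δ0 clk=1 s6=0 s5=0 s2=0 s4=1 s1=0 s0=0 s3=0
t3.Δ1 clk=0 s6=0 s5=0 s2=0 s4=1 s1=0 s0=0 s3=0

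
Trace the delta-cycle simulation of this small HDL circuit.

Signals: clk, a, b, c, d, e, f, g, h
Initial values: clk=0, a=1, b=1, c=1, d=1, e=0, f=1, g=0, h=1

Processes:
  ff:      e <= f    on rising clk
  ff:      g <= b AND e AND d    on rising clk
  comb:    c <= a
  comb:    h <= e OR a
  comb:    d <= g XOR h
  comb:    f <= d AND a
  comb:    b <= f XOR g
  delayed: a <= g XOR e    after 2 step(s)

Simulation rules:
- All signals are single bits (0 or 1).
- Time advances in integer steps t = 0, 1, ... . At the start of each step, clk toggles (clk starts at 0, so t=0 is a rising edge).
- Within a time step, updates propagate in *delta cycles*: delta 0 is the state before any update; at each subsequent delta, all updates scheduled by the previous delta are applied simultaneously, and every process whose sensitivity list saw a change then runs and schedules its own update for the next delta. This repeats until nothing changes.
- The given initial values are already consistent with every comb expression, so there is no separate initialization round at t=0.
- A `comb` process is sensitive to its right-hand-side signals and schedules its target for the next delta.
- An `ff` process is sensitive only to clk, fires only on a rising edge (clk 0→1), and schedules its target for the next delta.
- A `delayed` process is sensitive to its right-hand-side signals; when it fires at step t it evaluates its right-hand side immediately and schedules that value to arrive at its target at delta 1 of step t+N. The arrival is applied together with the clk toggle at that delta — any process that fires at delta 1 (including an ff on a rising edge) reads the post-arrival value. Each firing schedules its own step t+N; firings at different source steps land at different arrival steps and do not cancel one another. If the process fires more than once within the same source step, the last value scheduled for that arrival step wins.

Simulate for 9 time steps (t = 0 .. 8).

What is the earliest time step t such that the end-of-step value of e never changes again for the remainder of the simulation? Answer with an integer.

4

[bits: g,f,h,a,e,d,clk,c,b]
t=0: Δ0=011101011 Δ1=011101111 Δ2=011111111 | 2Δ
t=1: Δ0=011111111 Δ1=011111011 | 1Δ
t=2: Δ0=011111011 Δ1=011111111 Δ2=111111111 Δ3=111110110 Δ4=101110110 Δ5=101110111 | 5Δ
t=3: Δ0=101110111 Δ1=101110011 | 1Δ
t=4: Δ0=101110011 Δ1=101010111 Δ2=001000101 Δ3=000001100 Δ4=000000100 | 4Δ
t=5: Δ0=000000100 Δ1=000000000 | 1Δ
t=6: Δ0=000000000 Δ1=000000100 | 1Δ
t=7: Δ0=000000100 Δ1=000000000 | 1Δ
t=8: Δ0=000000000 Δ1=000000100 | 1Δ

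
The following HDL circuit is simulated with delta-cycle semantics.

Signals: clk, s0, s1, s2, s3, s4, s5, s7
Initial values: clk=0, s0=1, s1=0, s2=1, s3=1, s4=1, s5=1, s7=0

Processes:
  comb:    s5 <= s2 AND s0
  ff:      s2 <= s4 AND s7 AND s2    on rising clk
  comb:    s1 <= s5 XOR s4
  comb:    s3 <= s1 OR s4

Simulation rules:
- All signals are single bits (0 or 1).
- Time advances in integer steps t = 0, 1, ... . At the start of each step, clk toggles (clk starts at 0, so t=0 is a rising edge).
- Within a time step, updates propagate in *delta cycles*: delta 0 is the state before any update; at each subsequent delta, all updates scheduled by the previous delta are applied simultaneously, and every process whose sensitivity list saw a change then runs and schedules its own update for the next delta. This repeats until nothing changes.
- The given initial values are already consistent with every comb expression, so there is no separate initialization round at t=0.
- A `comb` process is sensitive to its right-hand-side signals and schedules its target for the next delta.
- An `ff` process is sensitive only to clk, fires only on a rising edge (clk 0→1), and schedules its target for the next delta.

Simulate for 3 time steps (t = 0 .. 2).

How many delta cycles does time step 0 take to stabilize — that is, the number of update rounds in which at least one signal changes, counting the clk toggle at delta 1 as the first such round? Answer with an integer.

4

[bits: s0,s3,s1,s5,clk,s4,s2,s7]
t=0: Δ0=11010110 Δ1=11011110 Δ2=11011100 Δ3=11001100 Δ4=11101100 | 4Δ
t=1: Δ0=11101100 Δ1=11100100 | 1Δ
t=2: Δ0=11100100 Δ1=11101100 | 1Δ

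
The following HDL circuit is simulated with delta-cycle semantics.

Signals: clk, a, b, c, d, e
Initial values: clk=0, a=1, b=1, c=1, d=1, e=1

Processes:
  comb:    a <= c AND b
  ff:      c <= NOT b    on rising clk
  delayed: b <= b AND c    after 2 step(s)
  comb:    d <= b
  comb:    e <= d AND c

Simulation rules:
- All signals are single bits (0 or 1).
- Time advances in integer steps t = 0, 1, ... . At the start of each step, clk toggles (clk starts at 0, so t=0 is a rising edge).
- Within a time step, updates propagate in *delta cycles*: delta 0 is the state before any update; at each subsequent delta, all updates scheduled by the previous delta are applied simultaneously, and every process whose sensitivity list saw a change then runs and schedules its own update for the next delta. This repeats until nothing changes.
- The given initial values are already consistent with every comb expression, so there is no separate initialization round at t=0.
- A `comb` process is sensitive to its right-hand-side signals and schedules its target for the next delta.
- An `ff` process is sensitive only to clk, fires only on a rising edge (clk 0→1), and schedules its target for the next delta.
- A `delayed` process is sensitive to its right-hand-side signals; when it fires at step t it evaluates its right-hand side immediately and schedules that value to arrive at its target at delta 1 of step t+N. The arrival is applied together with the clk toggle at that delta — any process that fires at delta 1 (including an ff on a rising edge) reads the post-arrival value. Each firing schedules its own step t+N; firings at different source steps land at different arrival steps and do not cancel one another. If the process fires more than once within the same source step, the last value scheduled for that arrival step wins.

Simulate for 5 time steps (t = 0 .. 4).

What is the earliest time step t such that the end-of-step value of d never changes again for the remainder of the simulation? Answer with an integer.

2

t0.Δ0 clk=0 b=1 d=1 c=1 e=1 a=1
t0.Δ1 clk=1 b=1 d=1 c=1 e=1 a=1
t0.Δ2 clk=1 b=1 d=1 c=0 e=1 a=1
t0.Δ3 clk=1 b=1 d=1 c=0 e=0 a=0
t1.Δ0 clk=1 b=1 d=1 c=0 e=0 a=0
t1.Δ1 clk=0 b=1 d=1 c=0 e=0 a=0
t2.Δ0 clk=0 b=1 d=1 c=0 e=0 a=0
t2.Δ1 clk=1 b=0 d=1 c=0 e=0 a=0
t2.Δ2 clk=1 b=0 d=0 c=1 e=0 a=0
t3.Δ0 clk=1 b=0 d=0 c=1 e=0 a=0
t3.Δ1 clk=0 b=0 d=0 c=1 e=0 a=0
t4.Δ0 clk=0 b=0 d=0 c=1 e=0 a=0
t4.Δ1 clk=1 b=0 d=0 c=1 e=0 a=0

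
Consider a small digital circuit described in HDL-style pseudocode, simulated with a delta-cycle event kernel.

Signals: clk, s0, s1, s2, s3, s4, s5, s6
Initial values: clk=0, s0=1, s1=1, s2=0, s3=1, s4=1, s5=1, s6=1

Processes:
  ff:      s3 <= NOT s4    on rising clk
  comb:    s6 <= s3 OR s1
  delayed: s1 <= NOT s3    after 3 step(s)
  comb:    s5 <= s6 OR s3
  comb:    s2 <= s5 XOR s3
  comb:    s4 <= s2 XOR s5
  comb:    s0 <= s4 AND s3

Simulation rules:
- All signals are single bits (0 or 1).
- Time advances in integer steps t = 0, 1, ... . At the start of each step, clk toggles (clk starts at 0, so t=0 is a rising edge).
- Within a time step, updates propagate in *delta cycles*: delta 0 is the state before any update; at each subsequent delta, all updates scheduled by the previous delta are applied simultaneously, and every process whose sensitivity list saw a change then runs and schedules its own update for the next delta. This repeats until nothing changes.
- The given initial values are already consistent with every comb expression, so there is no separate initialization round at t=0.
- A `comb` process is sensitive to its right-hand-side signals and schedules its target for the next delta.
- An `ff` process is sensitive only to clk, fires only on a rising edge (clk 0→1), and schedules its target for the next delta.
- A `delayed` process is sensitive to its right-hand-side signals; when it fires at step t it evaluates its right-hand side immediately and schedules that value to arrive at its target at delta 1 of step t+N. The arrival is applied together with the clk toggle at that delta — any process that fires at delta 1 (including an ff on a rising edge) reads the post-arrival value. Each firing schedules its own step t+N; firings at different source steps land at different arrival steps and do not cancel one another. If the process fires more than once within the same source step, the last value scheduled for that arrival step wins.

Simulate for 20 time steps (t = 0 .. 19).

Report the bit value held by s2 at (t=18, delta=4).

t0.Δ0 s3=1 s1=1 s4=1 s6=1 s5=1 s2=0 s0=1 clk=0
t0.Δ1 s3=1 s1=1 s4=1 s6=1 s5=1 s2=0 s0=1 clk=1
t0.Δ2 s3=0 s1=1 s4=1 s6=1 s5=1 s2=0 s0=1 clk=1
t0.Δ3 s3=0 s1=1 s4=1 s6=1 s5=1 s2=1 s0=0 clk=1
t0.Δ4 s3=0 s1=1 s4=0 s6=1 s5=1 s2=1 s0=0 clk=1
t1.Δ0 s3=0 s1=1 s4=0 s6=1 s5=1 s2=1 s0=0 clk=1
t1.Δ1 s3=0 s1=1 s4=0 s6=1 s5=1 s2=1 s0=0 clk=0
t2.Δ0 s3=0 s1=1 s4=0 s6=1 s5=1 s2=1 s0=0 clk=0
t2.Δ1 s3=0 s1=1 s4=0 s6=1 s5=1 s2=1 s0=0 clk=1
t2.Δ2 s3=1 s1=1 s4=0 s6=1 s5=1 s2=1 s0=0 clk=1
t2.Δ3 s3=1 s1=1 s4=0 s6=1 s5=1 s2=0 s0=0 clk=1
t2.Δ4 s3=1 s1=1 s4=1 s6=1 s5=1 s2=0 s0=0 clk=1
t2.Δ5 s3=1 s1=1 s4=1 s6=1 s5=1 s2=0 s0=1 clk=1
t3.Δ0 s3=1 s1=1 s4=1 s6=1 s5=1 s2=0 s0=1 clk=1
t3.Δ1 s3=1 s1=1 s4=1 s6=1 s5=1 s2=0 s0=1 clk=0
t4.Δ0 s3=1 s1=1 s4=1 s6=1 s5=1 s2=0 s0=1 clk=0
t4.Δ1 s3=1 s1=1 s4=1 s6=1 s5=1 s2=0 s0=1 clk=1
t4.Δ2 s3=0 s1=1 s4=1 s6=1 s5=1 s2=0 s0=1 clk=1
t4.Δ3 s3=0 s1=1 s4=1 s6=1 s5=1 s2=1 s0=0 clk=1
t4.Δ4 s3=0 s1=1 s4=0 s6=1 s5=1 s2=1 s0=0 clk=1
t5.Δ0 s3=0 s1=1 s4=0 s6=1 s5=1 s2=1 s0=0 clk=1
t5.Δ1 s3=0 s1=0 s4=0 s6=1 s5=1 s2=1 s0=0 clk=0
t5.Δ2 s3=0 s1=0 s4=0 s6=0 s5=1 s2=1 s0=0 clk=0
t5.Δ3 s3=0 s1=0 s4=0 s6=0 s5=0 s2=1 s0=0 clk=0
t5.Δ4 s3=0 s1=0 s4=1 s6=0 s5=0 s2=0 s0=0 clk=0
t5.Δ5 s3=0 s1=0 s4=0 s6=0 s5=0 s2=0 s0=0 clk=0
t6.Δ0 s3=0 s1=0 s4=0 s6=0 s5=0 s2=0 s0=0 clk=0
t6.Δ1 s3=0 s1=0 s4=0 s6=0 s5=0 s2=0 s0=0 clk=1
t6.Δ2 s3=1 s1=0 s4=0 s6=0 s5=0 s2=0 s0=0 clk=1
t6.Δ3 s3=1 s1=0 s4=0 s6=1 s5=1 s2=1 s0=0 clk=1
t6.Δ4 s3=1 s1=0 s4=0 s6=1 s5=1 s2=0 s0=0 clk=1
t6.Δ5 s3=1 s1=0 s4=1 s6=1 s5=1 s2=0 s0=0 clk=1
t6.Δ6 s3=1 s1=0 s4=1 s6=1 s5=1 s2=0 s0=1 clk=1
t7.Δ0 s3=1 s1=0 s4=1 s6=1 s5=1 s2=0 s0=1 clk=1
t7.Δ1 s3=1 s1=1 s4=1 s6=1 s5=1 s2=0 s0=1 clk=0
t8.Δ0 s3=1 s1=1 s4=1 s6=1 s5=1 s2=0 s0=1 clk=0
t8.Δ1 s3=1 s1=1 s4=1 s6=1 s5=1 s2=0 s0=1 clk=1
t8.Δ2 s3=0 s1=1 s4=1 s6=1 s5=1 s2=0 s0=1 clk=1
t8.Δ3 s3=0 s1=1 s4=1 s6=1 s5=1 s2=1 s0=0 clk=1
t8.Δ4 s3=0 s1=1 s4=0 s6=1 s5=1 s2=1 s0=0 clk=1
t9.Δ0 s3=0 s1=1 s4=0 s6=1 s5=1 s2=1 s0=0 clk=1
t9.Δ1 s3=0 s1=0 s4=0 s6=1 s5=1 s2=1 s0=0 clk=0
t9.Δ2 s3=0 s1=0 s4=0 s6=0 s5=1 s2=1 s0=0 clk=0
t9.Δ3 s3=0 s1=0 s4=0 s6=0 s5=0 s2=1 s0=0 clk=0
t9.Δ4 s3=0 s1=0 s4=1 s6=0 s5=0 s2=0 s0=0 clk=0
t9.Δ5 s3=0 s1=0 s4=0 s6=0 s5=0 s2=0 s0=0 clk=0
t10.Δ0 s3=0 s1=0 s4=0 s6=0 s5=0 s2=0 s0=0 clk=0
t10.Δ1 s3=0 s1=0 s4=0 s6=0 s5=0 s2=0 s0=0 clk=1
t10.Δ2 s3=1 s1=0 s4=0 s6=0 s5=0 s2=0 s0=0 clk=1
t10.Δ3 s3=1 s1=0 s4=0 s6=1 s5=1 s2=1 s0=0 clk=1
t10.Δ4 s3=1 s1=0 s4=0 s6=1 s5=1 s2=0 s0=0 clk=1
t10.Δ5 s3=1 s1=0 s4=1 s6=1 s5=1 s2=0 s0=0 clk=1
t10.Δ6 s3=1 s1=0 s4=1 s6=1 s5=1 s2=0 s0=1 clk=1
t11.Δ0 s3=1 s1=0 s4=1 s6=1 s5=1 s2=0 s0=1 clk=1
t11.Δ1 s3=1 s1=1 s4=1 s6=1 s5=1 s2=0 s0=1 clk=0
t12.Δ0 s3=1 s1=1 s4=1 s6=1 s5=1 s2=0 s0=1 clk=0
t12.Δ1 s3=1 s1=1 s4=1 s6=1 s5=1 s2=0 s0=1 clk=1
t12.Δ2 s3=0 s1=1 s4=1 s6=1 s5=1 s2=0 s0=1 clk=1
t12.Δ3 s3=0 s1=1 s4=1 s6=1 s5=1 s2=1 s0=0 clk=1
t12.Δ4 s3=0 s1=1 s4=0 s6=1 s5=1 s2=1 s0=0 clk=1
t13.Δ0 s3=0 s1=1 s4=0 s6=1 s5=1 s2=1 s0=0 clk=1
t13.Δ1 s3=0 s1=0 s4=0 s6=1 s5=1 s2=1 s0=0 clk=0
t13.Δ2 s3=0 s1=0 s4=0 s6=0 s5=1 s2=1 s0=0 clk=0
t13.Δ3 s3=0 s1=0 s4=0 s6=0 s5=0 s2=1 s0=0 clk=0
t13.Δ4 s3=0 s1=0 s4=1 s6=0 s5=0 s2=0 s0=0 clk=0
t13.Δ5 s3=0 s1=0 s4=0 s6=0 s5=0 s2=0 s0=0 clk=0
t14.Δ0 s3=0 s1=0 s4=0 s6=0 s5=0 s2=0 s0=0 clk=0
t14.Δ1 s3=0 s1=0 s4=0 s6=0 s5=0 s2=0 s0=0 clk=1
t14.Δ2 s3=1 s1=0 s4=0 s6=0 s5=0 s2=0 s0=0 clk=1
t14.Δ3 s3=1 s1=0 s4=0 s6=1 s5=1 s2=1 s0=0 clk=1
t14.Δ4 s3=1 s1=0 s4=0 s6=1 s5=1 s2=0 s0=0 clk=1
t14.Δ5 s3=1 s1=0 s4=1 s6=1 s5=1 s2=0 s0=0 clk=1
t14.Δ6 s3=1 s1=0 s4=1 s6=1 s5=1 s2=0 s0=1 clk=1
t15.Δ0 s3=1 s1=0 s4=1 s6=1 s5=1 s2=0 s0=1 clk=1
t15.Δ1 s3=1 s1=1 s4=1 s6=1 s5=1 s2=0 s0=1 clk=0
t16.Δ0 s3=1 s1=1 s4=1 s6=1 s5=1 s2=0 s0=1 clk=0
t16.Δ1 s3=1 s1=1 s4=1 s6=1 s5=1 s2=0 s0=1 clk=1
t16.Δ2 s3=0 s1=1 s4=1 s6=1 s5=1 s2=0 s0=1 clk=1
t16.Δ3 s3=0 s1=1 s4=1 s6=1 s5=1 s2=1 s0=0 clk=1
t16.Δ4 s3=0 s1=1 s4=0 s6=1 s5=1 s2=1 s0=0 clk=1
t17.Δ0 s3=0 s1=1 s4=0 s6=1 s5=1 s2=1 s0=0 clk=1
t17.Δ1 s3=0 s1=0 s4=0 s6=1 s5=1 s2=1 s0=0 clk=0
t17.Δ2 s3=0 s1=0 s4=0 s6=0 s5=1 s2=1 s0=0 clk=0
t17.Δ3 s3=0 s1=0 s4=0 s6=0 s5=0 s2=1 s0=0 clk=0
t17.Δ4 s3=0 s1=0 s4=1 s6=0 s5=0 s2=0 s0=0 clk=0
t17.Δ5 s3=0 s1=0 s4=0 s6=0 s5=0 s2=0 s0=0 clk=0
t18.Δ0 s3=0 s1=0 s4=0 s6=0 s5=0 s2=0 s0=0 clk=0
t18.Δ1 s3=0 s1=0 s4=0 s6=0 s5=0 s2=0 s0=0 clk=1
t18.Δ2 s3=1 s1=0 s4=0 s6=0 s5=0 s2=0 s0=0 clk=1
t18.Δ3 s3=1 s1=0 s4=0 s6=1 s5=1 s2=1 s0=0 clk=1
t18.Δ4 s3=1 s1=0 s4=0 s6=1 s5=1 s2=0 s0=0 clk=1
t18.Δ5 s3=1 s1=0 s4=1 s6=1 s5=1 s2=0 s0=0 clk=1
t18.Δ6 s3=1 s1=0 s4=1 s6=1 s5=1 s2=0 s0=1 clk=1
t19.Δ0 s3=1 s1=0 s4=1 s6=1 s5=1 s2=0 s0=1 clk=1
t19.Δ1 s3=1 s1=1 s4=1 s6=1 s5=1 s2=0 s0=1 clk=0

0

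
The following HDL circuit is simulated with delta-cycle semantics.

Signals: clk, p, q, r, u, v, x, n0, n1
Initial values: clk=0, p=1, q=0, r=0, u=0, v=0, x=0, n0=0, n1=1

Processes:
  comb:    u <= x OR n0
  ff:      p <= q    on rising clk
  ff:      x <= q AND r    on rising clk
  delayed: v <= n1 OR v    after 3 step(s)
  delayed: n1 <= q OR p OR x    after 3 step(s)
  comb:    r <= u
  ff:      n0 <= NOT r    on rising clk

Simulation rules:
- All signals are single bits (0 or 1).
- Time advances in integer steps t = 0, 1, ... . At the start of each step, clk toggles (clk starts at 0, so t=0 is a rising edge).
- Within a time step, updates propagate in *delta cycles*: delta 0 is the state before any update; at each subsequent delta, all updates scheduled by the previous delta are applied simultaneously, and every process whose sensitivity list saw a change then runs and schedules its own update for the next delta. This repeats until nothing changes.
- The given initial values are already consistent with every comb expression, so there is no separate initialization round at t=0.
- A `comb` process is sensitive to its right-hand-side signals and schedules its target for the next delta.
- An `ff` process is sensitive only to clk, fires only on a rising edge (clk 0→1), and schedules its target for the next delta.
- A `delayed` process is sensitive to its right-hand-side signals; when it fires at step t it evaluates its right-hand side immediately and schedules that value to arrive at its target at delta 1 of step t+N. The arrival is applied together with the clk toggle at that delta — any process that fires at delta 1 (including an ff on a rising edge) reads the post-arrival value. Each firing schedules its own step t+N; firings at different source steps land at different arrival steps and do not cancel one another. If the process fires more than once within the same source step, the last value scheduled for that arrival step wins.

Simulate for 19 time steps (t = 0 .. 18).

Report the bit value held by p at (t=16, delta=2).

0

t0.Δ0 q=0 x=0 u=0 clk=0 n0=0 p=1 r=0 v=0 n1=1
t0.Δ1 q=0 x=0 u=0 clk=1 n0=0 p=1 r=0 v=0 n1=1
t0.Δ2 q=0 x=0 u=0 clk=1 n0=1 p=0 r=0 v=0 n1=1
t0.Δ3 q=0 x=0 u=1 clk=1 n0=1 p=0 r=0 v=0 n1=1
t0.Δ4 q=0 x=0 u=1 clk=1 n0=1 p=0 r=1 v=0 n1=1
t1.Δ0 q=0 x=0 u=1 clk=1 n0=1 p=0 r=1 v=0 n1=1
t1.Δ1 q=0 x=0 u=1 clk=0 n0=1 p=0 r=1 v=0 n1=1
t2.Δ0 q=0 x=0 u=1 clk=0 n0=1 p=0 r=1 v=0 n1=1
t2.Δ1 q=0 x=0 u=1 clk=1 n0=1 p=0 r=1 v=0 n1=1
t2.Δ2 q=0 x=0 u=1 clk=1 n0=0 p=0 r=1 v=0 n1=1
t2.Δ3 q=0 x=0 u=0 clk=1 n0=0 p=0 r=1 v=0 n1=1
t2.Δ4 q=0 x=0 u=0 clk=1 n0=0 p=0 r=0 v=0 n1=1
t3.Δ0 q=0 x=0 u=0 clk=1 n0=0 p=0 r=0 v=0 n1=1
t3.Δ1 q=0 x=0 u=0 clk=0 n0=0 p=0 r=0 v=0 n1=0
t4.Δ0 q=0 x=0 u=0 clk=0 n0=0 p=0 r=0 v=0 n1=0
t4.Δ1 q=0 x=0 u=0 clk=1 n0=0 p=0 r=0 v=0 n1=0
t4.Δ2 q=0 x=0 u=0 clk=1 n0=1 p=0 r=0 v=0 n1=0
t4.Δ3 q=0 x=0 u=1 clk=1 n0=1 p=0 r=0 v=0 n1=0
t4.Δ4 q=0 x=0 u=1 clk=1 n0=1 p=0 r=1 v=0 n1=0
t5.Δ0 q=0 x=0 u=1 clk=1 n0=1 p=0 r=1 v=0 n1=0
t5.Δ1 q=0 x=0 u=1 clk=0 n0=1 p=0 r=1 v=0 n1=0
t6.Δ0 q=0 x=0 u=1 clk=0 n0=1 p=0 r=1 v=0 n1=0
t6.Δ1 q=0 x=0 u=1 clk=1 n0=1 p=0 r=1 v=0 n1=0
t6.Δ2 q=0 x=0 u=1 clk=1 n0=0 p=0 r=1 v=0 n1=0
t6.Δ3 q=0 x=0 u=0 clk=1 n0=0 p=0 r=1 v=0 n1=0
t6.Δ4 q=0 x=0 u=0 clk=1 n0=0 p=0 r=0 v=0 n1=0
t7.Δ0 q=0 x=0 u=0 clk=1 n0=0 p=0 r=0 v=0 n1=0
t7.Δ1 q=0 x=0 u=0 clk=0 n0=0 p=0 r=0 v=0 n1=0
t8.Δ0 q=0 x=0 u=0 clk=0 n0=0 p=0 r=0 v=0 n1=0
t8.Δ1 q=0 x=0 u=0 clk=1 n0=0 p=0 r=0 v=0 n1=0
t8.Δ2 q=0 x=0 u=0 clk=1 n0=1 p=0 r=0 v=0 n1=0
t8.Δ3 q=0 x=0 u=1 clk=1 n0=1 p=0 r=0 v=0 n1=0
t8.Δ4 q=0 x=0 u=1 clk=1 n0=1 p=0 r=1 v=0 n1=0
t9.Δ0 q=0 x=0 u=1 clk=1 n0=1 p=0 r=1 v=0 n1=0
t9.Δ1 q=0 x=0 u=1 clk=0 n0=1 p=0 r=1 v=0 n1=0
t10.Δ0 q=0 x=0 u=1 clk=0 n0=1 p=0 r=1 v=0 n1=0
t10.Δ1 q=0 x=0 u=1 clk=1 n0=1 p=0 r=1 v=0 n1=0
t10.Δ2 q=0 x=0 u=1 clk=1 n0=0 p=0 r=1 v=0 n1=0
t10.Δ3 q=0 x=0 u=0 clk=1 n0=0 p=0 r=1 v=0 n1=0
t10.Δ4 q=0 x=0 u=0 clk=1 n0=0 p=0 r=0 v=0 n1=0
t11.Δ0 q=0 x=0 u=0 clk=1 n0=0 p=0 r=0 v=0 n1=0
t11.Δ1 q=0 x=0 u=0 clk=0 n0=0 p=0 r=0 v=0 n1=0
t12.Δ0 q=0 x=0 u=0 clk=0 n0=0 p=0 r=0 v=0 n1=0
t12.Δ1 q=0 x=0 u=0 clk=1 n0=0 p=0 r=0 v=0 n1=0
t12.Δ2 q=0 x=0 u=0 clk=1 n0=1 p=0 r=0 v=0 n1=0
t12.Δ3 q=0 x=0 u=1 clk=1 n0=1 p=0 r=0 v=0 n1=0
t12.Δ4 q=0 x=0 u=1 clk=1 n0=1 p=0 r=1 v=0 n1=0
t13.Δ0 q=0 x=0 u=1 clk=1 n0=1 p=0 r=1 v=0 n1=0
t13.Δ1 q=0 x=0 u=1 clk=0 n0=1 p=0 r=1 v=0 n1=0
t14.Δ0 q=0 x=0 u=1 clk=0 n0=1 p=0 r=1 v=0 n1=0
t14.Δ1 q=0 x=0 u=1 clk=1 n0=1 p=0 r=1 v=0 n1=0
t14.Δ2 q=0 x=0 u=1 clk=1 n0=0 p=0 r=1 v=0 n1=0
t14.Δ3 q=0 x=0 u=0 clk=1 n0=0 p=0 r=1 v=0 n1=0
t14.Δ4 q=0 x=0 u=0 clk=1 n0=0 p=0 r=0 v=0 n1=0
t15.Δ0 q=0 x=0 u=0 clk=1 n0=0 p=0 r=0 v=0 n1=0
t15.Δ1 q=0 x=0 u=0 clk=0 n0=0 p=0 r=0 v=0 n1=0
t16.Δ0 q=0 x=0 u=0 clk=0 n0=0 p=0 r=0 v=0 n1=0
t16.Δ1 q=0 x=0 u=0 clk=1 n0=0 p=0 r=0 v=0 n1=0
t16.Δ2 q=0 x=0 u=0 clk=1 n0=1 p=0 r=0 v=0 n1=0
t16.Δ3 q=0 x=0 u=1 clk=1 n0=1 p=0 r=0 v=0 n1=0
t16.Δ4 q=0 x=0 u=1 clk=1 n0=1 p=0 r=1 v=0 n1=0
t17.Δ0 q=0 x=0 u=1 clk=1 n0=1 p=0 r=1 v=0 n1=0
t17.Δ1 q=0 x=0 u=1 clk=0 n0=1 p=0 r=1 v=0 n1=0
t18.Δ0 q=0 x=0 u=1 clk=0 n0=1 p=0 r=1 v=0 n1=0
t18.Δ1 q=0 x=0 u=1 clk=1 n0=1 p=0 r=1 v=0 n1=0
t18.Δ2 q=0 x=0 u=1 clk=1 n0=0 p=0 r=1 v=0 n1=0
t18.Δ3 q=0 x=0 u=0 clk=1 n0=0 p=0 r=1 v=0 n1=0
t18.Δ4 q=0 x=0 u=0 clk=1 n0=0 p=0 r=0 v=0 n1=0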